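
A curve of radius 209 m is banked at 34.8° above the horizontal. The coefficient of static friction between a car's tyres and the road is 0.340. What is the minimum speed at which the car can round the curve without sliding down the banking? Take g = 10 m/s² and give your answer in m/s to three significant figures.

24.5 m/s

At the minimum speed, friction acts up the slope at its limiting value f = μN. Radially (horizontal, toward centre): N sinθ − μN cosθ = mv²/r. Vertically: N cosθ + μN sinθ = mg.
Dividing: v² = r g (sinθ − μcosθ)/(cosθ + μsinθ).
sinθ − μcosθ = 0.5707 − 0.340×0.8211 = 0.2915; cosθ + μsinθ = 0.8211 + 0.340×0.5707 = 1.015.
v² = 209 × 10.0 × 0.2915/1.015 = 600.2 m²/s², so v = 24.50 m/s.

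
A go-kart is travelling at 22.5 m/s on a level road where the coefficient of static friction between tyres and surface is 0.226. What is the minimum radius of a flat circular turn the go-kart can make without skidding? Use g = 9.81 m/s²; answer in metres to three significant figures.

228 m

At the limit, μ_s m g = m v²/r, so r_min = v²/(μ_s g) = (22.5)²/(0.226 × 9.81) = 506.2/2.217 = 228.3 m.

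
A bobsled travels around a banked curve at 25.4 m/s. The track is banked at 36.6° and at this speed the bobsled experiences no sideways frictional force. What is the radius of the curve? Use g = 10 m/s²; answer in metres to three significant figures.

86.9 m

Frictionless banking: tanθ = v²/(rg), so r = v²/(g tanθ).
r = (25.4)²/(10.0 × tan 36.6°) = 645.2/(10.0 × 0.7427) = 645.2/7.427 = 86.87 m.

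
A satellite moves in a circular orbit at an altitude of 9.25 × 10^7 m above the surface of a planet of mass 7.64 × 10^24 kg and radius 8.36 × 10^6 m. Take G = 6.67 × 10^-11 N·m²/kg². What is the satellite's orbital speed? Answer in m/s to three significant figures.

2250 m/s

Orbital radius r = R + h = 8.36 × 10^6 + 9.25 × 10^7 = 1.009 × 10^8 m.
Gravity supplies the centripetal force: G M m / r² = m v² / r, so v = √(GM/r).
v = √(6.67 × 10^-11 × 7.64 × 10^24 / 1.009 × 10^8) = √(5.052 × 10^6) = 2248 m/s.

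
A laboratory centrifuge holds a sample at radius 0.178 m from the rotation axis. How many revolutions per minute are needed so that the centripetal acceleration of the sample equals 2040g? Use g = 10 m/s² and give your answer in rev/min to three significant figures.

3230 rev/min

Require ω²r = 2040g, so ω = √(2040 × 10.0/0.178) = 338.5 rad/s.
In rev/min: ω × 60/(2π) = 338.5 × 60/(2π) = 3233 rev/min.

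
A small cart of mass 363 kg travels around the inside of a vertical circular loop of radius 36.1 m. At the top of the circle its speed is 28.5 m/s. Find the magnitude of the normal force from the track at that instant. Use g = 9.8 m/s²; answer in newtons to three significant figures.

4610 N

At the top, both N and the weight mg point inward (toward the centre), so N + mg = mv²/r.
N = m(v²/r − g) = 363 × ((28.5)²/36.1 − 9.8) = 363 × (22.50 − 9.8) = 363 × 12.70 = 4610 N.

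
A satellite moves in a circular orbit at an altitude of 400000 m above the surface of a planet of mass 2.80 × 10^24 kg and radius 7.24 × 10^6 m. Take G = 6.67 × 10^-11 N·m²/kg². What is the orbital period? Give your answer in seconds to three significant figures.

9710 s

r = R + h = 7.24 × 10^6 + 400000 = 7.640 × 10^6 m. Gravity provides the centripetal force: G M m / r² = m v² / r ⇒ v = √(GM/r) = 4944 m/s.
T = 2πr/v = 2π × 7.640 × 10^6 / 4944 = 9709 s.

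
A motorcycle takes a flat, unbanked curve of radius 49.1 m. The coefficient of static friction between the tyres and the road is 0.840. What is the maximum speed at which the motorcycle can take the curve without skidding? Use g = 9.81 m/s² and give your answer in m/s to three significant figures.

20.1 m/s

Friction provides the centripetal force on a flat curve. At maximum speed it is at its limiting value: μ_s m g = m v²/r.
Mass cancels: v_max = √(μ_s g r) = √(0.840 × 9.81 × 49.1) = √404.6 = 20.11 m/s.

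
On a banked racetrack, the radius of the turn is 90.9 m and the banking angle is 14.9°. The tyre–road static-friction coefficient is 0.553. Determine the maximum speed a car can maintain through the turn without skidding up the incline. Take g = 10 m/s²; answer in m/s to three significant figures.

29.5 m/s

At the maximum speed, friction acts down the slope at its limiting value f = μN. Radially (horizontal, toward centre): N sinθ + μN cosθ = mv²/r. Vertically: N cosθ − μN sinθ = mg.
Dividing: v² = r g (sinθ + μcosθ)/(cosθ − μsinθ).
sinθ + μcosθ = 0.2571 + 0.553×0.9664 = 0.7915; cosθ − μsinθ = 0.9664 − 0.553×0.2571 = 0.8242.
v² = 90.9 × 10.0 × 0.7915/0.8242 = 873.0 m²/s², so v = 29.55 m/s.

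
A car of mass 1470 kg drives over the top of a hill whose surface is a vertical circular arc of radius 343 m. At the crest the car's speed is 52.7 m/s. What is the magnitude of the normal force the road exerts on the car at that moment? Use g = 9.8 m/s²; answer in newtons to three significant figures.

At the crest the centripetal acceleration points downward (toward the centre of the arc), so mg − N = mv²/r.
N = m(g − v²/r) = 1470 × (9.8 − (52.7)²/343) = 1470 × (9.8 − 8.097) = 1470 × 1.703 = 2503 N.

2500 N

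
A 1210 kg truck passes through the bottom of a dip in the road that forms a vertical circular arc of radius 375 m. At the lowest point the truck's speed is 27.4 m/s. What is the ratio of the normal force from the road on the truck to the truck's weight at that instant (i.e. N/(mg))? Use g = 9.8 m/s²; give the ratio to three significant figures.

At the bottom, N − mg = mv²/r, so N = m(v²/r + g) and N/(mg) = v²/(rg) + 1 = (27.4)²/(375 × 9.8) + 1 = 0.2043 + 1 = 1.204.

1.20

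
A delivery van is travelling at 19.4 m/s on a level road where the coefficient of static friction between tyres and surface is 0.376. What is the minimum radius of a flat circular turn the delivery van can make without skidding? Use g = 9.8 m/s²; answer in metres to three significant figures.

102 m

At the limit, μ_s m g = m v²/r, so r_min = v²/(μ_s g) = (19.4)²/(0.376 × 9.8) = 376.4/3.685 = 102.1 m.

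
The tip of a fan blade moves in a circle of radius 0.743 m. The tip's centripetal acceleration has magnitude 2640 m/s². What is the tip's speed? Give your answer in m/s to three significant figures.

44.3 m/s

a_c = v²/r ⇒ v = √(a_c · r) = √(2640 × 0.743) = √1962 = 44.29 m/s.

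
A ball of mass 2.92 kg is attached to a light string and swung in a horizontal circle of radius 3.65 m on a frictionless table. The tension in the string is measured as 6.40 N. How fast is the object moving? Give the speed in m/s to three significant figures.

T = m v²/r ⇒ v = √(T r / m) = √(6.40 × 3.65 / 2.92) = √8.000 = 2.828 m/s.

2.83 m/s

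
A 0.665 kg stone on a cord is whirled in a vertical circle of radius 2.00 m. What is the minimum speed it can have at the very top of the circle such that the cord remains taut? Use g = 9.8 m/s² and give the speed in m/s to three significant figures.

At the top, both weight mg and T point toward the centre: T + mg = mv²/r.
At minimum speed T → 0, so mg = mv_min²/r ⇒ v_min = √(g r) = √(9.8 × 2.00) = 4.427 m/s.

4.43 m/s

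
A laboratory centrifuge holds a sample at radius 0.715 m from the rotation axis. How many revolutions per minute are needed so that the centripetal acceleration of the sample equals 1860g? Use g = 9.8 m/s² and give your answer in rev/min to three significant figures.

1520 rev/min

Require ω²r = 1860g, so ω = √(1860 × 9.8/0.715) = 159.7 rad/s.
In rev/min: ω × 60/(2π) = 159.7 × 60/(2π) = 1525 rev/min.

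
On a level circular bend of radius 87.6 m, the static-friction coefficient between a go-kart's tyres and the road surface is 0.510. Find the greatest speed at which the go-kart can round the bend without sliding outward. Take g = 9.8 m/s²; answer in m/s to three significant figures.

20.9 m/s

Friction provides the centripetal force on a flat curve. At maximum speed it is at its limiting value: μ_s m g = m v²/r.
Mass cancels: v_max = √(μ_s g r) = √(0.510 × 9.8 × 87.6) = √437.8 = 20.92 m/s.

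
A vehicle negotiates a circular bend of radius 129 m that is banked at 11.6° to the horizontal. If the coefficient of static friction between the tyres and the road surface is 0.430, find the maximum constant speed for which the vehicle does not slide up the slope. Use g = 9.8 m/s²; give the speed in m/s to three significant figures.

29.7 m/s

At the maximum speed, friction acts down the slope at its limiting value f = μN. Radially (horizontal, toward centre): N sinθ + μN cosθ = mv²/r. Vertically: N cosθ − μN sinθ = mg.
Dividing: v² = r g (sinθ + μcosθ)/(cosθ − μsinθ).
sinθ + μcosθ = 0.2011 + 0.430×0.9796 = 0.6223; cosθ − μsinθ = 0.9796 − 0.430×0.2011 = 0.8931.
v² = 129 × 9.8 × 0.6223/0.8931 = 880.9 m²/s², so v = 29.68 m/s.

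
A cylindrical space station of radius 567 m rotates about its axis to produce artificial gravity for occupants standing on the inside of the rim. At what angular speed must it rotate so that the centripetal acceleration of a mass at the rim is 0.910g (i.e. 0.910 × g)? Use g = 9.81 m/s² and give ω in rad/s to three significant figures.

Centripetal acceleration a_c = ω²r. Setting ω²r = 0.910g:
ω = √(0.910g / r) = √(0.910 × 9.81 / 567) = √0.01574 = 0.1255 rad/s.

0.125 rad/s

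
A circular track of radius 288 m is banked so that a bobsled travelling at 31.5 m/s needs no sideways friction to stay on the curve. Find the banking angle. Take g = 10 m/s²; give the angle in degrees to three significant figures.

With no friction, the horizontal component of the normal force provides the centripetal force: N sinθ = mv²/r, while N cosθ = mg vertically.
Dividing: tanθ = v²/(r g) = (31.5)²/(288 × 10.0) = 992.2/2880 = 0.3445.
θ = arctan(0.3445) = 19.01°.

19.0°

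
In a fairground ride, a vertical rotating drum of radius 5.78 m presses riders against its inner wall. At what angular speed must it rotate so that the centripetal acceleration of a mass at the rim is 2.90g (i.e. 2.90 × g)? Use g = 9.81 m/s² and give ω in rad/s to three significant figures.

2.22 rad/s

Centripetal acceleration a_c = ω²r. Setting ω²r = 2.90g:
ω = √(2.90g / r) = √(2.90 × 9.81 / 5.78) = √4.922 = 2.219 rad/s.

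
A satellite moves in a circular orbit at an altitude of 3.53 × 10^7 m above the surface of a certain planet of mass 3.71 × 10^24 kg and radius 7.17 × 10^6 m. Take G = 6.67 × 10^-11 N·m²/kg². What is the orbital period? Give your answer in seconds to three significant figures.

111000 s

r = R + h = 7.17 × 10^6 + 3.53 × 10^7 = 4.247 × 10^7 m. Gravity provides the centripetal force: G M m / r² = m v² / r ⇒ v = √(GM/r) = 2414 m/s.
T = 2πr/v = 2π × 4.247 × 10^7 / 2414 = 110500 s.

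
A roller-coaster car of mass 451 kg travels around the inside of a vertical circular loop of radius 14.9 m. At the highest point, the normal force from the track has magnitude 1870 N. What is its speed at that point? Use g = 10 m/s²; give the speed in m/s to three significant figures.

14.5 m/s

At the top, N + mg = mv²/r, so v = √(r(N/m + g)) = √(14.9 × (1870/451 + 10.0)) = √(14.9 × 14.15) = √210.8 = 14.52 m/s.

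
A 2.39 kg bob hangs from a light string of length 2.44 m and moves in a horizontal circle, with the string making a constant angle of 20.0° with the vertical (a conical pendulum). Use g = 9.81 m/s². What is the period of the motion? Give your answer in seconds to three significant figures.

r = L sinθ = 0.8345 m. From T sinθ = mω²r and T cosθ = mg: tanθ = ω²r/g, so ω² = g tanθ / r = g/(L cosθ).
ω = √(g/(L cosθ)) = √(9.81/(2.44 × 0.9397)) = √4.279 = 2.068 rad/s.
Period = 2π/ω = 3.038 s.

3.04 s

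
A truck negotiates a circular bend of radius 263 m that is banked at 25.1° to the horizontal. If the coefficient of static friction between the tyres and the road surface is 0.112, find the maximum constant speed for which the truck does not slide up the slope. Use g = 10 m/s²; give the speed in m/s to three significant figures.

At the maximum speed, friction acts down the slope at its limiting value f = μN. Radially (horizontal, toward centre): N sinθ + μN cosθ = mv²/r. Vertically: N cosθ − μN sinθ = mg.
Dividing: v² = r g (sinθ + μcosθ)/(cosθ − μsinθ).
sinθ + μcosθ = 0.4242 + 0.112×0.9056 = 0.5256; cosθ − μsinθ = 0.9056 − 0.112×0.4242 = 0.8581.
v² = 263 × 10.0 × 0.5256/0.8581 = 1611 m²/s², so v = 40.14 m/s.

40.1 m/s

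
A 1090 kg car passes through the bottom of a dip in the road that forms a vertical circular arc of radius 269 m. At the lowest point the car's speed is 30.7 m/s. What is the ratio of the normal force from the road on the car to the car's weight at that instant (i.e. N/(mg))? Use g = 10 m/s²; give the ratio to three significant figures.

At the bottom, N − mg = mv²/r, so N = m(v²/r + g) and N/(mg) = v²/(rg) + 1 = (30.7)²/(269 × 10.0) + 1 = 0.3504 + 1 = 1.350.

1.35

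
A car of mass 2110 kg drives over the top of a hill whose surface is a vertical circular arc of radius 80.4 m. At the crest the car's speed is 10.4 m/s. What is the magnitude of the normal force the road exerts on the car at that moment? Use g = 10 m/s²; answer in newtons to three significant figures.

18300 N

At the crest the centripetal acceleration points downward (toward the centre of the arc), so mg − N = mv²/r.
N = m(g − v²/r) = 2110 × (10.0 − (10.4)²/80.4) = 2110 × (10.0 − 1.345) = 2110 × 8.655 = 18260 N.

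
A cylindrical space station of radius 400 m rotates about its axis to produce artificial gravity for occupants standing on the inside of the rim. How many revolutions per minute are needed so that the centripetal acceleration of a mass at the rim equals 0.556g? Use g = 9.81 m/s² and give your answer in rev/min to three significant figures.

1.12 rev/min

Require ω²r = 0.556g, so ω = √(0.556 × 9.81/400) = 0.1168 rad/s.
In rev/min: ω × 60/(2π) = 0.1168 × 60/(2π) = 1.115 rev/min.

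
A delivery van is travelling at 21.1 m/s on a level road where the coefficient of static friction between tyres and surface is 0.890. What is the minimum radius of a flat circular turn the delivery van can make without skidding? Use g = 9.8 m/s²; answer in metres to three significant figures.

51.0 m

At the limit, μ_s m g = m v²/r, so r_min = v²/(μ_s g) = (21.1)²/(0.890 × 9.8) = 445.2/8.722 = 51.04 m.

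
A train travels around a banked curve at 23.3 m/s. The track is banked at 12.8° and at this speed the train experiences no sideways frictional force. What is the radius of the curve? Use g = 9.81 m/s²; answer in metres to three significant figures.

Frictionless banking: tanθ = v²/(rg), so r = v²/(g tanθ).
r = (23.3)²/(9.81 × tan 12.8°) = 542.9/(9.81 × 0.2272) = 542.9/2.229 = 243.6 m.

244 m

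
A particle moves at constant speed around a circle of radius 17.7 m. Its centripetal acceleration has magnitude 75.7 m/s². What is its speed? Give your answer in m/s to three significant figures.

a_c = v²/r ⇒ v = √(a_c · r) = √(75.7 × 17.7) = √1340 = 36.60 m/s.

36.6 m/s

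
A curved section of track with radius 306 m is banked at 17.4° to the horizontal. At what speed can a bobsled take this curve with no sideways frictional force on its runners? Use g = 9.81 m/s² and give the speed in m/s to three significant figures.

On a frictionless banked curve, N sinθ = mv²/r and N cosθ = mg, so tanθ = v²/(rg).
v = √(r g tanθ) = √(306 × 9.81 × tan 17.4°) = √(306 × 9.81 × 0.3134) = √940.7 = 30.67 m/s.

30.7 m/s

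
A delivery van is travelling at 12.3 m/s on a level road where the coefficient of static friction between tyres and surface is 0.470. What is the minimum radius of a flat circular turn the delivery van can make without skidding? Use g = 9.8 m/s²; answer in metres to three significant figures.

32.8 m

At the limit, μ_s m g = m v²/r, so r_min = v²/(μ_s g) = (12.3)²/(0.470 × 9.8) = 151.3/4.606 = 32.85 m.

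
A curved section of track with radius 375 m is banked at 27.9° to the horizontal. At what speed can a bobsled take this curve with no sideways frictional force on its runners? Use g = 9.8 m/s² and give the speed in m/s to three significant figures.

On a frictionless banked curve, N sinθ = mv²/r and N cosθ = mg, so tanθ = v²/(rg).
v = √(r g tanθ) = √(375 × 9.8 × tan 27.9°) = √(375 × 9.8 × 0.5295) = √1946 = 44.11 m/s.

44.1 m/s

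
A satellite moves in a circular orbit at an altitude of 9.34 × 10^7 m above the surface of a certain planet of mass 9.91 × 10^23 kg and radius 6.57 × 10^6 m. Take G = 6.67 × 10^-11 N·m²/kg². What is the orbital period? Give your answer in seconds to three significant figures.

r = R + h = 6.57 × 10^6 + 9.34 × 10^7 = 9.997 × 10^7 m. Gravity provides the centripetal force: G M m / r² = m v² / r ⇒ v = √(GM/r) = 813.1 m/s.
T = 2πr/v = 2π × 9.997 × 10^7 / 813.1 = 772500 s.

772000 s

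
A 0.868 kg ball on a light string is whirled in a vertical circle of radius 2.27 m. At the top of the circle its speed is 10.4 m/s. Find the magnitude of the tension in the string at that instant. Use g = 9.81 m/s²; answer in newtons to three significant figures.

At the top, both T and the weight mg point inward (toward the centre), so T + mg = mv²/r.
T = m(v²/r − g) = 0.868 × ((10.4)²/2.27 − 9.81) = 0.868 × (47.65 − 9.81) = 0.868 × 37.84 = 32.84 N.

32.8 N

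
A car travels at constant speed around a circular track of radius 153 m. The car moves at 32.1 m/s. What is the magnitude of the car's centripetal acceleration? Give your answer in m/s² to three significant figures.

a_c = v²/r = (32.10)²/153 = 1030/153 = 6.735 m/s².

6.73 m/s²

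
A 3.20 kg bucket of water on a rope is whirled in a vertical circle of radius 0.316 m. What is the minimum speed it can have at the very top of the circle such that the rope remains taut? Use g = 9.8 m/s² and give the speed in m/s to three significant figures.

1.76 m/s

At the top, both weight mg and T point toward the centre: T + mg = mv²/r.
At minimum speed T → 0, so mg = mv_min²/r ⇒ v_min = √(g r) = √(9.8 × 0.316) = 1.760 m/s.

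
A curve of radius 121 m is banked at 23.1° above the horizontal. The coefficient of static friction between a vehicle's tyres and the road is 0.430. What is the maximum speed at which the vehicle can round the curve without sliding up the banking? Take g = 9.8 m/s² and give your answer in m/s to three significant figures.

35.3 m/s

At the maximum speed, friction acts down the slope at its limiting value f = μN. Radially (horizontal, toward centre): N sinθ + μN cosθ = mv²/r. Vertically: N cosθ − μN sinθ = mg.
Dividing: v² = r g (sinθ + μcosθ)/(cosθ − μsinθ).
sinθ + μcosθ = 0.3923 + 0.430×0.9198 = 0.7879; cosθ − μsinθ = 0.9198 − 0.430×0.3923 = 0.7511.
v² = 121 × 9.8 × 0.7879/0.7511 = 1244 m²/s², so v = 35.27 m/s.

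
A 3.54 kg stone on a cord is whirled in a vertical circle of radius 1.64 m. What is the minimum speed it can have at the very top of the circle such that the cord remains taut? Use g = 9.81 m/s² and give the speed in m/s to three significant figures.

4.01 m/s

At the highest point the centre is directly below, so both the weight and T act inward: T + mg = mv²/r.
At minimum speed T → 0, so mg = mv_min²/r ⇒ v_min = √(g r) = √(9.81 × 1.64) = 4.011 m/s.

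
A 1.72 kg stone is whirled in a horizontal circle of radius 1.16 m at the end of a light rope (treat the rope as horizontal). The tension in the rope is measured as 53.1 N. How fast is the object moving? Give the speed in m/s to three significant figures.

5.98 m/s

T = m v²/r ⇒ v = √(T r / m) = √(53.1 × 1.16 / 1.72) = √35.81 = 5.984 m/s.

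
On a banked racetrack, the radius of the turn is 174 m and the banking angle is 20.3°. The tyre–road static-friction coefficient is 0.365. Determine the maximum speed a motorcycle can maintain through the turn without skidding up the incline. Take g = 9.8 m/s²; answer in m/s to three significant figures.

38.1 m/s

At the maximum speed, friction acts down the slope at its limiting value f = μN. Radially (horizontal, toward centre): N sinθ + μN cosθ = mv²/r. Vertically: N cosθ − μN sinθ = mg.
Dividing: v² = r g (sinθ + μcosθ)/(cosθ − μsinθ).
sinθ + μcosθ = 0.3469 + 0.365×0.9379 = 0.6893; cosθ − μsinθ = 0.9379 − 0.365×0.3469 = 0.8113.
v² = 174 × 9.8 × 0.6893/0.8113 = 1449 m²/s², so v = 38.06 m/s.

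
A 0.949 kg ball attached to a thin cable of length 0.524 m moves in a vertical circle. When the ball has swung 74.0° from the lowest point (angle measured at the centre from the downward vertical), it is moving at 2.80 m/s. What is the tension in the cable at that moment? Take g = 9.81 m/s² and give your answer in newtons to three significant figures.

16.8 N

Take the radial direction toward the centre of the circle as positive. The component of the weight along the string toward the centre is −mg cos φ (φ measured from the bottom), so Newton's second law along the string gives T − mg cos φ = m v²/r.
cos 74.0° = 0.2756, so T = m(v²/r + g cos φ) = 0.949 × ((2.80)²/0.524 + 9.81 × 0.2756) = 0.949 × (14.96 + (2.704)) = 0.949 × 17.67 = 16.76 N.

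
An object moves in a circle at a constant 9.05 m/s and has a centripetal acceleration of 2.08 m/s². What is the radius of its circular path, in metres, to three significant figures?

39.4 m

a_c = v²/r ⇒ r = v²/a_c = (9.05)²/2.08 = 81.90/2.08 = 39.38 m.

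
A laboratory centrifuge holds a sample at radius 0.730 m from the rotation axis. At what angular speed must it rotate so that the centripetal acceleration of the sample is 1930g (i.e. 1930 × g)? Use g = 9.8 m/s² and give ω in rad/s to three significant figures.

Centripetal acceleration a_c = ω²r. Setting ω²r = 1930g:
ω = √(1930g / r) = √(1930 × 9.8 / 0.730) = √25910 = 161.0 rad/s.

161 rad/s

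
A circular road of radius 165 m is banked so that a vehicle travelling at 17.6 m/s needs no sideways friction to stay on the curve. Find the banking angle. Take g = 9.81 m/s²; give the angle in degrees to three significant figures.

With no friction, the horizontal component of the normal force provides the centripetal force: N sinθ = mv²/r, while N cosθ = mg vertically.
Dividing: tanθ = v²/(r g) = (17.6)²/(165 × 9.81) = 309.8/1619 = 0.1914.
θ = arctan(0.1914) = 10.83°.

10.8°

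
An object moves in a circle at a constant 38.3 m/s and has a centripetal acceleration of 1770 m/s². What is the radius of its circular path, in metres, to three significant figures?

a_c = v²/r ⇒ r = v²/a_c = (38.3)²/1770 = 1467/1770 = 0.8288 m.

0.829 m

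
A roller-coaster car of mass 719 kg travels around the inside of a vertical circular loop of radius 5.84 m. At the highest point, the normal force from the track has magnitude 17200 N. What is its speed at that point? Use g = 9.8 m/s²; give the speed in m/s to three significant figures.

At the top, N + mg = mv²/r, so v = √(r(N/m + g)) = √(5.84 × (17200/719 + 9.8)) = √(5.84 × 33.72) = √196.9 = 14.03 m/s.

14.0 m/s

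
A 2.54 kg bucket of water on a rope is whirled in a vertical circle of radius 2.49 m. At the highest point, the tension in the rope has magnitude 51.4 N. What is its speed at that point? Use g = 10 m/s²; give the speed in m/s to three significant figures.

At the top, T + mg = mv²/r, so v = √(r(T/m + g)) = √(2.49 × (51.4/2.54 + 10.0)) = √(2.49 × 30.24) = √75.29 = 8.677 m/s.

8.68 m/s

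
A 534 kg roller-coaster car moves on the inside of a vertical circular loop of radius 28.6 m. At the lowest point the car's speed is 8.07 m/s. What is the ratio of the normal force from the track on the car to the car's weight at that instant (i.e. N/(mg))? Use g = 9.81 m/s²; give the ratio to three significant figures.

At the bottom, N − mg = mv²/r, so N = m(v²/r + g) and N/(mg) = v²/(rg) + 1 = (8.07)²/(28.6 × 9.81) + 1 = 0.2321 + 1 = 1.232.

1.23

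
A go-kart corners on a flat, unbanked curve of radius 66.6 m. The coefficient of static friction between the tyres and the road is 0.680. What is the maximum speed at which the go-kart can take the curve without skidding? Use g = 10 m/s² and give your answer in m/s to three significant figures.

Friction provides the centripetal force on a flat curve. At maximum speed it is at its limiting value: μ_s m g = m v²/r.
Mass cancels: v_max = √(μ_s g r) = √(0.680 × 10.0 × 66.6) = √452.9 = 21.28 m/s.

21.3 m/s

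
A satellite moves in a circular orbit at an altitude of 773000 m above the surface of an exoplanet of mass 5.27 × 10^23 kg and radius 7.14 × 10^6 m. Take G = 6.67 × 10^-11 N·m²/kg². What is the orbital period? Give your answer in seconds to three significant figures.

23600 s

r = R + h = 7.14 × 10^6 + 773000 = 7.913 × 10^6 m. Gravity provides the centripetal force: G M m / r² = m v² / r ⇒ v = √(GM/r) = 2108 m/s.
T = 2πr/v = 2π × 7.913 × 10^6 / 2108 = 23590 s.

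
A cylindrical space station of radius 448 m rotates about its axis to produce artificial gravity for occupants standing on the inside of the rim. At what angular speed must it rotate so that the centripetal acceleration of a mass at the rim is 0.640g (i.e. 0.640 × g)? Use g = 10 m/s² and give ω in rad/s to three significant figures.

0.120 rad/s

Centripetal acceleration a_c = ω²r. Setting ω²r = 0.640g:
ω = √(0.640g / r) = √(0.640 × 10.0 / 448) = √0.01429 = 0.1195 rad/s.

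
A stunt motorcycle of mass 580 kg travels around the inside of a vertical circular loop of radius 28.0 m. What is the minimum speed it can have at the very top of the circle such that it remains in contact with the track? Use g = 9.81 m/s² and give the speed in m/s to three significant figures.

At the highest point the centre is directly below, so both the weight and N act inward: N + mg = mv²/r.
At minimum speed N → 0, so mg = mv_min²/r ⇒ v_min = √(g r) = √(9.81 × 28.0) = 16.57 m/s.

16.6 m/s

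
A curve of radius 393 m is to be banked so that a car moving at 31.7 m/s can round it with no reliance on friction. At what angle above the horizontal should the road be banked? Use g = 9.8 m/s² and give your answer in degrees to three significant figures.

14.6°

With no friction, the horizontal component of the normal force provides the centripetal force: N sinθ = mv²/r, while N cosθ = mg vertically.
Dividing: tanθ = v²/(r g) = (31.7)²/(393 × 9.8) = 1005/3851 = 0.2609.
θ = arctan(0.2609) = 14.62°.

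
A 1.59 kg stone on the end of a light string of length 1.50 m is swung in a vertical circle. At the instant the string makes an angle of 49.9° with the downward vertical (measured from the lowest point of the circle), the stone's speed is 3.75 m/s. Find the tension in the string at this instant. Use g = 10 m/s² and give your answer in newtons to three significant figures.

Take the radial direction toward the centre of the circle as positive. The component of the weight along the string toward the centre is −mg cos φ (φ measured from the bottom), so Newton's second law along the string gives T − mg cos φ = m v²/r.
cos 49.9° = 0.6441, so T = m(v²/r + g cos φ) = 1.59 × ((3.75)²/1.50 + 10.0 × 0.6441) = 1.59 × (9.375 + (6.441)) = 1.59 × 15.82 = 25.15 N.

25.1 N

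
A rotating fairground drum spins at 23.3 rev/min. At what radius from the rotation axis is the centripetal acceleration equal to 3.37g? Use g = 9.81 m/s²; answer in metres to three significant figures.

ω = 23.3 rev/min × 2π/60 = 2.440 rad/s.
a_c = ω²r = 3.37g ⇒ r = 3.37 × 9.81 / (2.440)² = 33.06/5.953 = 5.553 m.

5.55 m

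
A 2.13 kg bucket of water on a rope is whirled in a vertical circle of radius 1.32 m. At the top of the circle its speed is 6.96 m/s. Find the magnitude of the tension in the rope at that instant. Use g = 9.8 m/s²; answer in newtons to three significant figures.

57.3 N

At the top, both T and the weight mg point inward (toward the centre), so T + mg = mv²/r.
T = m(v²/r − g) = 2.13 × ((6.96)²/1.32 − 9.8) = 2.13 × (36.70 − 9.8) = 2.13 × 26.90 = 57.29 N.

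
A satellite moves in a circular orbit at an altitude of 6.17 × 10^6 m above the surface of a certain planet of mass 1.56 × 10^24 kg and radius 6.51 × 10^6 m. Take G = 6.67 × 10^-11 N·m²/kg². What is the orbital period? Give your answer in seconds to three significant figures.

27800 s

r = R + h = 6.51 × 10^6 + 6.17 × 10^6 = 1.268 × 10^7 m. Gravity provides the centripetal force: G M m / r² = m v² / r ⇒ v = √(GM/r) = 2865 m/s.
T = 2πr/v = 2π × 1.268 × 10^7 / 2865 = 27810 s.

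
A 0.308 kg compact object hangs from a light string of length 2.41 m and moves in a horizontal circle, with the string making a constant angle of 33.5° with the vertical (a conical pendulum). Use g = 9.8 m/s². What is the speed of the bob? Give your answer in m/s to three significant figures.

The radius of the circle is r = L sinθ = 2.41 × sin 33.5° = 1.330 m.
Horizontally T sinθ = mv²/r and vertically T cosθ = mg, so tanθ = v²/(rg).
v = √(r g tanθ) = √(1.330 × 9.8 × 0.6619) = √8.628 = 2.937 m/s.

2.94 m/s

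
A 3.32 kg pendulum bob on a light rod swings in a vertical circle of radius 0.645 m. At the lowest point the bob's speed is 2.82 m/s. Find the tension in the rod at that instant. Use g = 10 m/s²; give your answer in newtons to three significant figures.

At the lowest point, T points up (toward the centre) and the weight mg points down (away from the centre), so the net inward force is T − mg = mv²/r.
T = m(v²/r + g) = 3.32 × ((2.82)²/0.645 + 10.0) = 3.32 × (12.33 + 10.0) = 3.32 × 22.33 = 74.13 N.

74.1 N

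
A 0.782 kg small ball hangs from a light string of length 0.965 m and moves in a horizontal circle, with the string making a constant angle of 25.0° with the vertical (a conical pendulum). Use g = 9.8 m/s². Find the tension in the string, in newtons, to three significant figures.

8.46 N

Vertically the bob has no acceleration, so T cosθ = mg.
T = mg/cosθ = 0.782 × 9.8 / cos 25.0° = 7.664/0.9063 = 8.456 N.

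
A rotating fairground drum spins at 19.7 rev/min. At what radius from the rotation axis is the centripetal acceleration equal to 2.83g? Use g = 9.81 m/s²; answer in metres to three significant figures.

ω = 19.7 rev/min × 2π/60 = 2.063 rad/s.
a_c = ω²r = 2.83g ⇒ r = 2.83 × 9.81 / (2.063)² = 27.76/4.256 = 6.523 m.

6.52 m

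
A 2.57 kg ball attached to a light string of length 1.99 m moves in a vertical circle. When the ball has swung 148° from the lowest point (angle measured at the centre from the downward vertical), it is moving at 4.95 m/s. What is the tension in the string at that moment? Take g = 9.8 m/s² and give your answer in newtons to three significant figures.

10.3 N

Take the radial direction toward the centre of the circle as positive. The component of the weight along the string toward the centre is −mg cos φ (φ measured from the bottom), so Newton's second law along the string gives T − mg cos φ = m v²/r.
cos 148° = -0.8480, so T = m(v²/r + g cos φ) = 2.57 × ((4.95)²/1.99 + 9.8 × -0.8480) = 2.57 × (12.31 + (-8.311)) = 2.57 × 4.002 = 10.28 N.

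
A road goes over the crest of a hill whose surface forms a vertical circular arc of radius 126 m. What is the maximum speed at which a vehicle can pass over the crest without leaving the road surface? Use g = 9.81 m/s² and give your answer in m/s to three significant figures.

35.2 m/s

At the crest the centre of the circle is below the vehicle, so the net downward (centripetal) force is mg − N = mv²/r.
The vehicle leaves the road when N → 0, giving v_max = √(g r) = √(9.81 × 126) = 35.16 m/s.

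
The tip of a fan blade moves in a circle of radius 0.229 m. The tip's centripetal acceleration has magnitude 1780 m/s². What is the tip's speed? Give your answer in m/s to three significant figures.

a_c = v²/r ⇒ v = √(a_c · r) = √(1780 × 0.229) = √407.6 = 20.19 m/s.

20.2 m/s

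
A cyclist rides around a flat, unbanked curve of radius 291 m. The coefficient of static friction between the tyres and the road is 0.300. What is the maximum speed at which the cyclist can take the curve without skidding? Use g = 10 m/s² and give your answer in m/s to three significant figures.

29.5 m/s

Friction provides the centripetal force on a flat curve. At maximum speed it is at its limiting value: μ_s m g = m v²/r.
Mass cancels: v_max = √(μ_s g r) = √(0.300 × 10.0 × 291) = √873.0 = 29.55 m/s.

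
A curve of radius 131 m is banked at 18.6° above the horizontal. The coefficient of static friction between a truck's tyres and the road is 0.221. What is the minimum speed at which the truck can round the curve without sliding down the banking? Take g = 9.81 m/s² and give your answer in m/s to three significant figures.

At the minimum speed, friction acts up the slope at its limiting value f = μN. Radially (horizontal, toward centre): N sinθ − μN cosθ = mv²/r. Vertically: N cosθ + μN sinθ = mg.
Dividing: v² = r g (sinθ − μcosθ)/(cosθ + μsinθ).
sinθ − μcosθ = 0.3190 − 0.221×0.9478 = 0.1095; cosθ + μsinθ = 0.9478 + 0.221×0.3190 = 1.018.
v² = 131 × 9.81 × 0.1095/1.018 = 138.2 m²/s², so v = 11.76 m/s.

11.8 m/s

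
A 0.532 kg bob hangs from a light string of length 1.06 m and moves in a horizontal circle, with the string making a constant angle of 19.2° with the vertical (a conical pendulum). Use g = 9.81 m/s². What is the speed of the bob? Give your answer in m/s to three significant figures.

The radius of the circle is r = L sinθ = 1.06 × sin 19.2° = 0.3486 m.
Horizontally T sinθ = mv²/r and vertically T cosθ = mg, so tanθ = v²/(rg).
v = √(r g tanθ) = √(0.3486 × 9.81 × 0.3482) = √1.191 = 1.091 m/s.

1.09 m/s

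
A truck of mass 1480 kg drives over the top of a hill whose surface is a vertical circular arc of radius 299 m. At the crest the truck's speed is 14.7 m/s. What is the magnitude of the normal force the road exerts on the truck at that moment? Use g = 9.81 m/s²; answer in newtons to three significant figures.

13400 N

At the crest the centripetal acceleration points downward (toward the centre of the arc), so mg − N = mv²/r.
N = m(g − v²/r) = 1480 × (9.81 − (14.7)²/299) = 1480 × (9.81 − 0.7227) = 1480 × 9.087 = 13450 N.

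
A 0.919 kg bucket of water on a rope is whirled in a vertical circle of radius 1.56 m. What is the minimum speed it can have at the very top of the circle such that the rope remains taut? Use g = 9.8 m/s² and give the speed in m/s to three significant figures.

At the top, both weight mg and T point toward the centre: T + mg = mv²/r.
At minimum speed T → 0, so mg = mv_min²/r ⇒ v_min = √(g r) = √(9.8 × 1.56) = 3.910 m/s.

3.91 m/s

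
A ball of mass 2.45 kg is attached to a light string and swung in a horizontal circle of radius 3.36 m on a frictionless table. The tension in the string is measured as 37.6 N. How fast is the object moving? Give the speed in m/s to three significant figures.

7.18 m/s

T = m v²/r ⇒ v = √(T r / m) = √(37.6 × 3.36 / 2.45) = √51.57 = 7.181 m/s.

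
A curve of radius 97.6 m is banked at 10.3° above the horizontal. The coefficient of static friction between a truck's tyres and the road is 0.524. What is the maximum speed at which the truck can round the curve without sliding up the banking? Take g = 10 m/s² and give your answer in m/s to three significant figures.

27.6 m/s

At the maximum speed, friction acts down the slope at its limiting value f = μN. Radially (horizontal, toward centre): N sinθ + μN cosθ = mv²/r. Vertically: N cosθ − μN sinθ = mg.
Dividing: v² = r g (sinθ + μcosθ)/(cosθ − μsinθ).
sinθ + μcosθ = 0.1788 + 0.524×0.9839 = 0.6944; cosθ − μsinθ = 0.9839 − 0.524×0.1788 = 0.8902.
v² = 97.6 × 10.0 × 0.6944/0.8902 = 761.3 m²/s², so v = 27.59 m/s.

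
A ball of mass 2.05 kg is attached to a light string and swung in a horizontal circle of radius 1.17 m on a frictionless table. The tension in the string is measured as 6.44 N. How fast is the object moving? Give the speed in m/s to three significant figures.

T = m v²/r ⇒ v = √(T r / m) = √(6.44 × 1.17 / 2.05) = √3.676 = 1.917 m/s.

1.92 m/s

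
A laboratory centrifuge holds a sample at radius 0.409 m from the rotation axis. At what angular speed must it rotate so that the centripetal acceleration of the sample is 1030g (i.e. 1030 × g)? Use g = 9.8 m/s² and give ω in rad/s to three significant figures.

Centripetal acceleration a_c = ω²r. Setting ω²r = 1030g:
ω = √(1030g / r) = √(1030 × 9.8 / 0.409) = √24680 = 157.1 rad/s.

157 rad/s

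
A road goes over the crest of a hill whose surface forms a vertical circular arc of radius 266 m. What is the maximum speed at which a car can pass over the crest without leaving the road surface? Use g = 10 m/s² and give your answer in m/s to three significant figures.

51.6 m/s

At the crest the centre of the circle is below the car, so the net downward (centripetal) force is mg − N = mv²/r.
The car leaves the road when N → 0, giving v_max = √(g r) = √(10.0 × 266) = 51.58 m/s.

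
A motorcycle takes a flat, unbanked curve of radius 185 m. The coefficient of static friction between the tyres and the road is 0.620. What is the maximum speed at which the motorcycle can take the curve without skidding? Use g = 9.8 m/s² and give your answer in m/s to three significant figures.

33.5 m/s

Friction provides the centripetal force on a flat curve. At maximum speed it is at its limiting value: μ_s m g = m v²/r.
Mass cancels: v_max = √(μ_s g r) = √(0.620 × 9.8 × 185) = √1124 = 33.53 m/s.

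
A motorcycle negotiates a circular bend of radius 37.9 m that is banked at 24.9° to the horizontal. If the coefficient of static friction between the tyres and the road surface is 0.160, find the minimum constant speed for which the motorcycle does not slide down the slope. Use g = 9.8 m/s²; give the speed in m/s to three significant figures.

10.3 m/s

At the minimum speed, friction acts up the slope at its limiting value f = μN. Radially (horizontal, toward centre): N sinθ − μN cosθ = mv²/r. Vertically: N cosθ + μN sinθ = mg.
Dividing: v² = r g (sinθ − μcosθ)/(cosθ + μsinθ).
sinθ − μcosθ = 0.4210 − 0.160×0.9070 = 0.2759; cosθ + μsinθ = 0.9070 + 0.160×0.4210 = 0.9744.
v² = 37.9 × 9.8 × 0.2759/0.9744 = 105.2 m²/s², so v = 10.26 m/s.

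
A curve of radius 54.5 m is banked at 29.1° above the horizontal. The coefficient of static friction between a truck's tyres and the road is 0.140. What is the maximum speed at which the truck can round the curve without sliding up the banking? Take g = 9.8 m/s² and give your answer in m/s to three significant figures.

20.1 m/s

At the maximum speed, friction acts down the slope at its limiting value f = μN. Radially (horizontal, toward centre): N sinθ + μN cosθ = mv²/r. Vertically: N cosθ − μN sinθ = mg.
Dividing: v² = r g (sinθ + μcosθ)/(cosθ − μsinθ).
sinθ + μcosθ = 0.4863 + 0.140×0.8738 = 0.6087; cosθ − μsinθ = 0.8738 − 0.140×0.4863 = 0.8057.
v² = 54.5 × 9.8 × 0.6087/0.8057 = 403.5 m²/s², so v = 20.09 m/s.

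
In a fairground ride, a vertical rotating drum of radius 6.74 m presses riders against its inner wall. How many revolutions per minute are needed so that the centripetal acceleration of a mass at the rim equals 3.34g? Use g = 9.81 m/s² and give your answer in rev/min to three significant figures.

Require ω²r = 3.34g, so ω = √(3.34 × 9.81/6.74) = 2.205 rad/s.
In rev/min: ω × 60/(2π) = 2.205 × 60/(2π) = 21.05 rev/min.

21.1 rev/min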